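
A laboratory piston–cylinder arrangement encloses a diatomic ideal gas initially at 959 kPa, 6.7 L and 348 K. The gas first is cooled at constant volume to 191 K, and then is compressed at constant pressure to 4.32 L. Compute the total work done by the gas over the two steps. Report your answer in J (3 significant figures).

Step 1 (isochoric): W = 0 (constant volume).
After step 1: P = 526.3 kPa (V unchanged).
Step 2 (isobaric): W = PΔV = (526.3 kPa)(4.32 − 6.7 L) = -1253 J.
W_total = 0 − 1253 = -1253 J.

W_total ≈ -1250 J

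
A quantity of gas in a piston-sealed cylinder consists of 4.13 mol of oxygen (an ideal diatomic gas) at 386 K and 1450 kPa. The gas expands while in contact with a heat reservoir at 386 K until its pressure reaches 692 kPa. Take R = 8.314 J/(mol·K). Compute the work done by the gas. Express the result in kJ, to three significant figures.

Isothermal process: W = nRT ln(V₂/V₁) = nRT ln(P₁/P₂).
W = (4.13)(8.314)(386) × ln(1450/692)
  = 13254 × ln(2.095) = 13254 × 0.7397
W_by_gas = 9804 J.

W ≈ 9.80 kJ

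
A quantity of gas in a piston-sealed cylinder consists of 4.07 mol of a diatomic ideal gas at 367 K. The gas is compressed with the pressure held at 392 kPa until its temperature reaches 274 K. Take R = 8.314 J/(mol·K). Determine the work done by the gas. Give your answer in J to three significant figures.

Isobaric: W = P ΔV = nR ΔT.
W = (4.07)(8.314)(274 − 367) = -3147 J.

W ≈ -3150 J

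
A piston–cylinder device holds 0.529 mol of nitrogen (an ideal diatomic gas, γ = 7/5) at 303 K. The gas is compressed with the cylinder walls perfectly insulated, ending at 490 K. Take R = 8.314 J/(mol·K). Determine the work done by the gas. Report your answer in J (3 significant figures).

W ≈ -2060 J

Adiabatic ⇒ Q = 0, so W_by = −ΔU = nCᵥ(T₁ − T₂).
Cᵥ = 5R/2 = 20.79 J/(mol·K).
W = (0.529)(20.79)(303 − 490) = -2056 J.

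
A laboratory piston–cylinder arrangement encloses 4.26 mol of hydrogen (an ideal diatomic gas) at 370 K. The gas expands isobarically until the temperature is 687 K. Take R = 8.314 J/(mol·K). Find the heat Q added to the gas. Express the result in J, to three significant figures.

Q ≈ 39300 J

Isobaric: W = nRΔT = (4.26)(8.314)(317) = 11227 J.
ΔU = nCᵥΔT with Cᵥ = 5R/2: ΔU = (4.26)(20.79)(317) = 28068 J.
Q = ΔU + W = 28068 + 11227 = 39296 J.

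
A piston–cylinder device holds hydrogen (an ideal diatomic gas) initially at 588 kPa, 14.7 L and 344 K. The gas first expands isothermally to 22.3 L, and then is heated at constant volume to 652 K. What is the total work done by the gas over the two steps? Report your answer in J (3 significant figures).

Step 1 (isothermal): W = P₁V₁ ln(V₂/V₁) = (8644) ln(22.3/14.7) = 3602 J.
Step 2 (isochoric): W = 0 (constant volume).
W_total = 3602 + 0 = 3602 J.

W_total ≈ 3600 J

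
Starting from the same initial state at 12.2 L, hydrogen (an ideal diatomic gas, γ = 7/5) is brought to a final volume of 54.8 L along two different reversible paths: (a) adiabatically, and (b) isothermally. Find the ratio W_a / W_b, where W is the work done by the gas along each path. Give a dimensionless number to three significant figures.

W_a / W_b ≈ 0.752

Path (a) adiabatic: W = P₁V₁(1 − (V₁/V₂)^(γ−1))/(γ−1) → W_a/(P₁V₁) = 1.129.
Path (b) isothermal: W = P₁V₁ ln(V₂/V₁) → W_b/(P₁V₁) = 1.502.
W_a / W_b = 1.129 / 1.502 = 0.7517.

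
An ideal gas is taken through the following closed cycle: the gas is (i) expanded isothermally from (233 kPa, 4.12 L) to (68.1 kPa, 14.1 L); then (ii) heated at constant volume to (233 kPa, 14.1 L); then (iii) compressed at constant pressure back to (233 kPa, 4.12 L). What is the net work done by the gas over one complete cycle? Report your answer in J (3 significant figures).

W_net ≈ -1140 J

Leg (i): W = PᵢVᵢ ln(V_f/Vᵢ) = (960) ln(14.1/4.12) = 1181 J.
Leg (ii): W = 0.
Leg (iii): W = PΔV = (233)(4.12 − 14.1) = -2325 J.
W_net = 1181 − 2325 = -1144 J.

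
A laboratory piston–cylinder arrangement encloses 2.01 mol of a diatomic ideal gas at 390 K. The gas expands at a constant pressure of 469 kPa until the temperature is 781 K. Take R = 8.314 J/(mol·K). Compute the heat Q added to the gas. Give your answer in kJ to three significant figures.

Q ≈ 22.9 kJ

Isobaric: W = nRΔT = (2.01)(8.314)(391) = 6534 J.
ΔU = nCᵥΔT with Cᵥ = 5R/2: ΔU = (2.01)(20.79)(391) = 16335 J.
Q = ΔU + W = 16335 + 6534 = 22869 J.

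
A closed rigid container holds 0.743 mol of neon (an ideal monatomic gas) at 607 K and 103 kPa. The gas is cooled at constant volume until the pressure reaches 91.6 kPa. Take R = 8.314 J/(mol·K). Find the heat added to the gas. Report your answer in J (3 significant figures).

Constant volume ⇒ W = 0, so Q = ΔU = nCᵥΔT with Cᵥ = 3R/2 = 12.47 J/(mol·K).
At constant V, T₂/T₁ = P₂/P₁ ⇒ ΔT = T₁(P₂/P₁ − 1) = 607·(91.6/103 − 1) = -67.18 K.
ΔU = (0.743)(12.47)(-67.18) = -622.5 J.

Q ≈ -623 J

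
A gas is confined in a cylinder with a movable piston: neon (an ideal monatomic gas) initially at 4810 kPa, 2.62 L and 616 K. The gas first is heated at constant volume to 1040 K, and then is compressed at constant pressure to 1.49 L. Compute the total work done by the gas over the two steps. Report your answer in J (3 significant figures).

Step 1 (isochoric): W = 0 (constant volume).
After step 1: P = 8121 kPa (V unchanged).
Step 2 (isobaric): W = PΔV = (8121 kPa)(1.49 − 2.62 L) = -9176 J.
W_total = 0 − 9176 = -9176 J.

W_total ≈ -9180 J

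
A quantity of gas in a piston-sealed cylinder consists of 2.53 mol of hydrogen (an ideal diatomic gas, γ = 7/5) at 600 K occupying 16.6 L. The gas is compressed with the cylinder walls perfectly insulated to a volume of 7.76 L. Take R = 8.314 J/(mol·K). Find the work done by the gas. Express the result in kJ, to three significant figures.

W ≈ -11.2 kJ

Adiabatic: TV^(γ−1) = const with γ = 7/5.
T₂ = T₁ (V₁/V₂)^(γ−1) = 600 × (16.6/7.76)^0.4 = 600 × 1.355 = 813.3 K.
W_by = nCᵥ(T₁ − T₂) = (2.53)(20.79)(600 − 813.3) = -11217 J.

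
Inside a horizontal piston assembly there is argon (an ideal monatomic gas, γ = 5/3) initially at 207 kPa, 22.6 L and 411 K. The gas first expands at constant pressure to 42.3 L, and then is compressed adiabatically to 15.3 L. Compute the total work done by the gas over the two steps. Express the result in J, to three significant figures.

W_total ≈ -8660 J

Step 1 (isobaric): W = PΔV = (207 kPa)(42.3 − 22.6 L) = 4078 J.
After step 1: P = 207 kPa, V = 42.3 L, T = 769.3 K.
Step 2 (adiabatic): W = (P₁V₁ − P₂V₂)/(γ−1) = (8756 − 17248)/0.667 = -12738 J.
W_total = 4078 − 12738 = -8660 J.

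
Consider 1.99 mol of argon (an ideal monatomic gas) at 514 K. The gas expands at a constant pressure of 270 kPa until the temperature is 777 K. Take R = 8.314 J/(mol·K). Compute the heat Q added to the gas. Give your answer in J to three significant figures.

Isobaric: W = nRΔT = (1.99)(8.314)(263) = 4351 J.
ΔU = nCᵥΔT with Cᵥ = 3R/2: ΔU = (1.99)(12.47)(263) = 6527 J.
Q = ΔU + W = 6527 + 4351 = 10878 J.

Q ≈ 10900 J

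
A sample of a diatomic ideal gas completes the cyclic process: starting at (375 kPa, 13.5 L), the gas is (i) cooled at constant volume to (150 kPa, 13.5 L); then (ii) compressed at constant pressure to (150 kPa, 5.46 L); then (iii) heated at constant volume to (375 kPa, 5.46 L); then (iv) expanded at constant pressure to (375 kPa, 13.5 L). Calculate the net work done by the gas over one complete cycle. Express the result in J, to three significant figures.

Constant-volume legs do no work.
W(ii) = (150)(5.46 − 13.5) = -1206 J; W(iv) = (375)(13.5 − 5.46) = 3015 J.
W_net = -1206 + 3015 = 1809 J (the clockwise enclosed area).

W_net ≈ 1810 J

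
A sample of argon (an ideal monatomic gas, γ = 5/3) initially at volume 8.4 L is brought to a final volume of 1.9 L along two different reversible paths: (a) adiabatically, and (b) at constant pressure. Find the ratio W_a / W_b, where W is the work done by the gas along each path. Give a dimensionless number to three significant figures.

Path (a) adiabatic: W = P₁V₁(1 − (V₁/V₂)^(γ−1))/(γ−1) → W_a/(P₁V₁) = -2.541.
Path (b) isobaric: W = P₁(V₂ − V₁) → W_b/(P₁V₁) = -0.7738.
W_a / W_b = -2.541 / -0.7738 = 3.283.

W_a / W_b ≈ 3.28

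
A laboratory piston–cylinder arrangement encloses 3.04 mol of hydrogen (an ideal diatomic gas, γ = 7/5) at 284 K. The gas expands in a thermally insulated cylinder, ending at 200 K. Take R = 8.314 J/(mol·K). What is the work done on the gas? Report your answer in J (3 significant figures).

Adiabatic ⇒ Q = 0, so W_by = −ΔU = nCᵥ(T₁ − T₂).
Cᵥ = 5R/2 = 20.79 J/(mol·K).
W = (3.04)(20.79)(284 − 200) = 5308 J.
Work on gas = −W_by = -5308 J.

W ≈ -5310 J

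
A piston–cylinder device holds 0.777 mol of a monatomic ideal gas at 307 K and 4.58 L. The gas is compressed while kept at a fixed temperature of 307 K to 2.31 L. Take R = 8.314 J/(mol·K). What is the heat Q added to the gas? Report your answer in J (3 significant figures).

Isothermal ⇒ ΔU = 0, so Q = W = nRT ln(V₂/V₁).
Q = (0.777)(8.314)(307) ln(2.31/4.58) = 1983 × -0.6845 = -1357 J.

Q ≈ -1360 J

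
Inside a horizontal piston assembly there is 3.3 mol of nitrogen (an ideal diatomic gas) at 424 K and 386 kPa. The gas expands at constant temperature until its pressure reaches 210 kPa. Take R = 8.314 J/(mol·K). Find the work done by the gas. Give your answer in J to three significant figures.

Isothermal process: W = nRT ln(V₂/V₁) = nRT ln(P₁/P₂).
W = (3.3)(8.314)(424) × ln(386/210)
  = 11633 × ln(1.838) = 11633 × 0.6087
W_by_gas = 7081 J.

W ≈ 7080 J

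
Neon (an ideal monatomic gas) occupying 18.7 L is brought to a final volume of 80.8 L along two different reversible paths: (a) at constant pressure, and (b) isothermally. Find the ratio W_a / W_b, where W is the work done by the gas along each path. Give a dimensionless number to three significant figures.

Path (a) isobaric: W = P₁(V₂ − V₁) → W_a/(P₁V₁) = 3.321.
Path (b) isothermal: W = P₁V₁ ln(V₂/V₁) → W_b/(P₁V₁) = 1.463.
W_a / W_b = 3.321 / 1.463 = 2.269.

W_a / W_b ≈ 2.27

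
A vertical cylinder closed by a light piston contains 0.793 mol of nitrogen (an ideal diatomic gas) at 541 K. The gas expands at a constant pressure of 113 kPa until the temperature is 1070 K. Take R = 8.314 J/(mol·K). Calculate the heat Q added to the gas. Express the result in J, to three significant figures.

Q ≈ 12200 J

Isobaric: W = nRΔT = (0.793)(8.314)(529) = 3488 J.
ΔU = nCᵥΔT with Cᵥ = 5R/2: ΔU = (0.793)(20.79)(529) = 8719 J.
Q = ΔU + W = 8719 + 3488 = 12207 J.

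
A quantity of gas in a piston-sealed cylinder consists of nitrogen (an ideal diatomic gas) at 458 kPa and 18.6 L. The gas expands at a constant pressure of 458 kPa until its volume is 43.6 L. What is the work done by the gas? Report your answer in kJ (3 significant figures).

W ≈ 11.4 kJ

Isobaric: W = P ΔV.
W = (458 kPa)(43.6 − 18.6 L) = (458)(25) = 11450 J.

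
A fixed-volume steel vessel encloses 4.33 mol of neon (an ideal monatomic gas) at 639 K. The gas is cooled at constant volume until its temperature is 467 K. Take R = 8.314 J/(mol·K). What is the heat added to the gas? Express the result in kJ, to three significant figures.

Constant volume ⇒ W = 0, so Q = ΔU = nCᵥΔT with Cᵥ = 3R/2 = 12.47 J/(mol·K).
ΔU = (4.33)(12.47)(467 − 639) = -9288 J.

Q ≈ -9.29 kJ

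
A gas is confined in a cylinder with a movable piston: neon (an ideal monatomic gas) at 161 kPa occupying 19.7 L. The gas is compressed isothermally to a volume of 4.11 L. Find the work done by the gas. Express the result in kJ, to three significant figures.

W ≈ -4.97 kJ

Isothermal: W = nRT ln(V₂/V₁) = P₁V₁ ln(V₂/V₁).
P₁V₁ = (161 kPa)(19.7 L) = 3172 J.
W = 3172 × ln(4.11/19.7) = 3172 × -1.567
W_by_gas = -4971 J.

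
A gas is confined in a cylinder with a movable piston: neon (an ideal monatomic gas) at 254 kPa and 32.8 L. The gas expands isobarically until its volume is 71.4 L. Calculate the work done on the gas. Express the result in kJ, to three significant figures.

Isobaric: W = P ΔV.
W = (254 kPa)(71.4 − 32.8 L) = (254)(38.6) = 9804 J.
Work on gas = −W_by = -9804 J.

W ≈ -9.80 kJ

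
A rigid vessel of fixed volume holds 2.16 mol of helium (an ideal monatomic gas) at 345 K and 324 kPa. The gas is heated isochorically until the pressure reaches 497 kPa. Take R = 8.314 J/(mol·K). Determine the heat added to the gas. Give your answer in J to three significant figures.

Q ≈ 4960 J

Constant volume ⇒ W = 0, so Q = ΔU = nCᵥΔT with Cᵥ = 3R/2 = 12.47 J/(mol·K).
At constant V, T₂/T₁ = P₂/P₁ ⇒ ΔT = T₁(P₂/P₁ − 1) = 345·(497/324 − 1) = 184.2 K.
ΔU = (2.16)(12.47)(184.2) = 4962 J.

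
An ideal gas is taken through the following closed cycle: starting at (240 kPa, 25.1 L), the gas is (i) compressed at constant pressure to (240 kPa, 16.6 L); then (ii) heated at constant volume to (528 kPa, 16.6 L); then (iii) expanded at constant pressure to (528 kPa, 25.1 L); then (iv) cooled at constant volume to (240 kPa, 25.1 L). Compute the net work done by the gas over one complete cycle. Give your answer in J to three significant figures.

Constant-volume legs do no work.
W(i) = (240)(16.6 − 25.1) = -2040 J; W(iii) = (528)(25.1 − 16.6) = 4488 J.
W_net = -2040 + 4488 = 2448 J (the clockwise enclosed area).

W_net ≈ 2450 J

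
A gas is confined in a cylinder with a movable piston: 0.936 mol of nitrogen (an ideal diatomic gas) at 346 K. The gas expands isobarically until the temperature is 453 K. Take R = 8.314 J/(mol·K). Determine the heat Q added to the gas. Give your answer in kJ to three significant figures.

Isobaric: W = nRΔT = (0.936)(8.314)(107) = 832.7 J.
ΔU = nCᵥΔT with Cᵥ = 5R/2: ΔU = (0.936)(20.79)(107) = 2082 J.
Q = ΔU + W = 2082 + 832.7 = 2914 J.

Q ≈ 2.91 kJ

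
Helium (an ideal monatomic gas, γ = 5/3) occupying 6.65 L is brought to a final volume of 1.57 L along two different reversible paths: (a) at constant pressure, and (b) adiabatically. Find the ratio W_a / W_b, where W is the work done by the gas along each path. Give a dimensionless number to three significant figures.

Path (a) isobaric: W = P₁(V₂ − V₁) → W_a/(P₁V₁) = -0.7639.
Path (b) adiabatic: W = P₁V₁(1 − (V₁/V₂)^(γ−1))/(γ−1) → W_b/(P₁V₁) = -2.427.
W_a / W_b = -0.7639 / -2.427 = 0.3148.

W_a / W_b ≈ 0.315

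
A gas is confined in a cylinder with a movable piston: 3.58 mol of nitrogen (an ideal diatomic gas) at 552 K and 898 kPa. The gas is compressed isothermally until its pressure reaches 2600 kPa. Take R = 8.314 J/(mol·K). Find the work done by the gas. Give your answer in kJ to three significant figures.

W ≈ -17.5 kJ

Isothermal process: W = nRT ln(V₂/V₁) = nRT ln(P₁/P₂).
W = (3.58)(8.314)(552) × ln(898/2600)
  = 16430 × ln(0.3454) = 16430 × -1.063
W_by_gas = -17466 J.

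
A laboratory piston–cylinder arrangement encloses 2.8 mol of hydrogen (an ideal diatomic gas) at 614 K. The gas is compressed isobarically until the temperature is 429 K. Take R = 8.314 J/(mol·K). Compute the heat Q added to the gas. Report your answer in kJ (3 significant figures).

Isobaric: W = nRΔT = (2.8)(8.314)(-185) = -4307 J.
ΔU = nCᵥΔT with Cᵥ = 5R/2: ΔU = (2.8)(20.79)(-185) = -10767 J.
Q = ΔU + W = -10767 − 4307 = -15073 J.

Q ≈ -15.1 kJ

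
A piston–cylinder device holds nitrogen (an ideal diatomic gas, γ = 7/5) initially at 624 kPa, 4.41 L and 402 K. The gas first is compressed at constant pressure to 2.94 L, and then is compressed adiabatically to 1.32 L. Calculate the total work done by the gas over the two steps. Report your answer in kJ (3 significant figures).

W_total ≈ -2.65 kJ

Step 1 (isobaric): W = PΔV = (624 kPa)(2.94 − 4.41 L) = -917.3 J.
After step 1: P = 624 kPa, V = 2.94 L, T = 268 K.
Step 2 (adiabatic): W = (P₁V₁ − P₂V₂)/(γ−1) = (1835 − 2527)/0.4 = -1732 J.
W_total = -917.3 − 1732 = -2649 J.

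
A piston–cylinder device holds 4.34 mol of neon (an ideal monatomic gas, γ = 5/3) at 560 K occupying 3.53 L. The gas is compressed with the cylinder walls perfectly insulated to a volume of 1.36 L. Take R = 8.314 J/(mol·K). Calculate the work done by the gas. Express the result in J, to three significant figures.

Adiabatic: TV^(γ−1) = const with γ = 5/3.
T₂ = T₁ (V₁/V₂)^(γ−1) = 560 × (3.53/1.36)^0.667 = 560 × 1.889 = 1058 K.
W_by = nCᵥ(T₁ − T₂) = (4.34)(12.47)(560 − 1058) = -26935 J.

W ≈ -26900 J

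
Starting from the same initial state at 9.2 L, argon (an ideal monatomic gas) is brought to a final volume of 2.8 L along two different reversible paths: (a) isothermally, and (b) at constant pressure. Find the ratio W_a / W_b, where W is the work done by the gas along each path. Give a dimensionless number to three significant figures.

W_a / W_b ≈ 1.71

Path (a) isothermal: W = P₁V₁ ln(V₂/V₁) → W_a/(P₁V₁) = -1.19.
Path (b) isobaric: W = P₁(V₂ − V₁) → W_b/(P₁V₁) = -0.6957.
W_a / W_b = -1.19 / -0.6957 = 1.71.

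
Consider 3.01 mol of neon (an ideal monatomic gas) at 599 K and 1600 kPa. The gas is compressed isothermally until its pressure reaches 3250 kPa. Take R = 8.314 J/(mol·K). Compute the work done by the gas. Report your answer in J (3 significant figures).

W ≈ -10600 J

Isothermal process: W = nRT ln(V₂/V₁) = nRT ln(P₁/P₂).
W = (3.01)(8.314)(599) × ln(1600/3250)
  = 14990 × ln(0.4923) = 14990 × -0.7087
W_by_gas = -10623 J.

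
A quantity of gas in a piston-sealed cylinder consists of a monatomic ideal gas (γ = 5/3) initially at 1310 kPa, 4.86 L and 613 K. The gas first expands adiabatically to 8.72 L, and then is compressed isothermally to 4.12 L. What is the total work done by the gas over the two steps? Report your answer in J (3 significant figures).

W_total ≈ -151 J

Step 1 (adiabatic): W = (P₁V₁ − P₂V₂)/(γ−1) = (6367 − 4312)/0.667 = 3082 J.
After step 1: P = 494.5 kPa, V = 8.72 L, T = 415.2 K.
Step 2 (isothermal): W = P₁V₁ ln(V₂/V₁) = (4312) ln(4.12/8.72) = -3233 J.
W_total = 3082 − 3233 = -150.5 J.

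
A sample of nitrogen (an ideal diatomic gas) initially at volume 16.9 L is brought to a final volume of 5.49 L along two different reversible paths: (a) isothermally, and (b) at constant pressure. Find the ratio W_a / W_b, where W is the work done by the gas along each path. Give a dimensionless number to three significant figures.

Path (a) isothermal: W = P₁V₁ ln(V₂/V₁) → W_a/(P₁V₁) = -1.124.
Path (b) isobaric: W = P₁(V₂ − V₁) → W_b/(P₁V₁) = -0.6751.
W_a / W_b = -1.124 / -0.6751 = 1.665.

W_a / W_b ≈ 1.67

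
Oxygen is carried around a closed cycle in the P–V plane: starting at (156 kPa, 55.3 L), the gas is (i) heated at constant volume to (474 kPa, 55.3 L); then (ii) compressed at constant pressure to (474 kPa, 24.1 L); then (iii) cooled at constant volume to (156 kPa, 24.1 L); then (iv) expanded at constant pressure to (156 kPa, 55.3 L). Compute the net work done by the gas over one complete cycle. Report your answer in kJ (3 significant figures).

W_net ≈ -9.92 kJ

Constant-volume legs do no work.
W(ii) = (474)(24.1 − 55.3) = -14789 J; W(iv) = (156)(55.3 − 24.1) = 4867 J.
W_net = -14789 + 4867 = -9922 J (the counter-clockwise enclosed area).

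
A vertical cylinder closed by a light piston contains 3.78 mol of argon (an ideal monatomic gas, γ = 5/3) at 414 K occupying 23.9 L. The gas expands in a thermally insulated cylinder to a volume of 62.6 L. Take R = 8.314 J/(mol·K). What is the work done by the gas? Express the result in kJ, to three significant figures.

W ≈ 9.25 kJ

Adiabatic: TV^(γ−1) = const with γ = 5/3.
T₂ = T₁ (V₁/V₂)^(γ−1) = 414 × (23.9/62.6)^0.667 = 414 × 0.5263 = 217.9 K.
W_by = nCᵥ(T₁ − T₂) = (3.78)(12.47)(414 − 217.9) = 9245 J.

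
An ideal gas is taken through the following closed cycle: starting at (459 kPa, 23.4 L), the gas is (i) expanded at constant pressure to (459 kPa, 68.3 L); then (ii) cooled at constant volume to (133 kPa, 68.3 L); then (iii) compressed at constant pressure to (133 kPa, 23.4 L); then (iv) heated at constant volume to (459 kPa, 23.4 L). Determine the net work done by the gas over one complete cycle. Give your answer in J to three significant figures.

W_net ≈ 14600 J

Constant-volume legs do no work.
W(i) = (459)(68.3 − 23.4) = 20609 J; W(iii) = (133)(23.4 − 68.3) = -5972 J.
W_net = 20609 − 5972 = 14637 J (the clockwise enclosed area).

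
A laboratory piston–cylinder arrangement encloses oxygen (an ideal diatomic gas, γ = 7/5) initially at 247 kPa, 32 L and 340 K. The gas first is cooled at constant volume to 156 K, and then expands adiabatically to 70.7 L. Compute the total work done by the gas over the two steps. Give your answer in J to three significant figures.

W_total ≈ 2460 J

Step 1 (isochoric): W = 0 (constant volume).
After step 1: P = 113.3 kPa (V unchanged).
Step 2 (adiabatic): W = (P₁V₁ − P₂V₂)/(γ−1) = (3627 − 2641)/0.4 = 2464 J.
W_total = 0 + 2464 = 2464 J.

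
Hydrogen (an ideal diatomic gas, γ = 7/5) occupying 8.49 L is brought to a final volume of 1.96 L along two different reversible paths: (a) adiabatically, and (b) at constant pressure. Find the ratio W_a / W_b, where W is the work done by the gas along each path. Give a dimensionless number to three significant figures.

Path (a) adiabatic: W = P₁V₁(1 − (V₁/V₂)^(γ−1))/(γ−1) → W_a/(P₁V₁) = -1.994.
Path (b) isobaric: W = P₁(V₂ − V₁) → W_b/(P₁V₁) = -0.7691.
W_a / W_b = -1.994 / -0.7691 = 2.592.

W_a / W_b ≈ 2.59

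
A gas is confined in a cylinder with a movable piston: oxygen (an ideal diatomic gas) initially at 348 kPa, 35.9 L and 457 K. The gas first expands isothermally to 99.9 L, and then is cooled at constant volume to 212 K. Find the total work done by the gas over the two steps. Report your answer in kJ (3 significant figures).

Step 1 (isothermal): W = P₁V₁ ln(V₂/V₁) = (12493) ln(99.9/35.9) = 12786 J.
Step 2 (isochoric): W = 0 (constant volume).
W_total = 12786 + 0 = 12786 J.

W_total ≈ 12.8 kJ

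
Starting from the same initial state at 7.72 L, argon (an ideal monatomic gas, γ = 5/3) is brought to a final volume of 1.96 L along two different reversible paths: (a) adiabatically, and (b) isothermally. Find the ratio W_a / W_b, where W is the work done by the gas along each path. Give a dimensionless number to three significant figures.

Path (a) adiabatic: W = P₁V₁(1 − (V₁/V₂)^(γ−1))/(γ−1) → W_a/(P₁V₁) = -2.241.
Path (b) isothermal: W = P₁V₁ ln(V₂/V₁) → W_b/(P₁V₁) = -1.371.
W_a / W_b = -2.241 / -1.371 = 1.635.

W_a / W_b ≈ 1.63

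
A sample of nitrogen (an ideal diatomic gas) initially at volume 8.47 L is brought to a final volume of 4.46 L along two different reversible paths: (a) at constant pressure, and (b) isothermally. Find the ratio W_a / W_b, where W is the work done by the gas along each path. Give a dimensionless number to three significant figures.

W_a / W_b ≈ 0.738

Path (a) isobaric: W = P₁(V₂ − V₁) → W_a/(P₁V₁) = -0.4734.
Path (b) isothermal: W = P₁V₁ ln(V₂/V₁) → W_b/(P₁V₁) = -0.6414.
W_a / W_b = -0.4734 / -0.6414 = 0.7381.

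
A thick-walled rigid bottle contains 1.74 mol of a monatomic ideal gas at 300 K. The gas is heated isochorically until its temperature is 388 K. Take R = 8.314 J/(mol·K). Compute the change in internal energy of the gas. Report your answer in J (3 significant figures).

Constant volume ⇒ W = 0, so Q = ΔU = nCᵥΔT with Cᵥ = 3R/2 = 12.47 J/(mol·K).
ΔU = (1.74)(12.47)(388 − 300) = 1910 J.

ΔU ≈ 1910 J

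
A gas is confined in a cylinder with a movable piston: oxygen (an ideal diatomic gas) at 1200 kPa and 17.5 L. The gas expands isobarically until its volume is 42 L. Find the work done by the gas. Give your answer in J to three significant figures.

W ≈ 29400 J

Isobaric: W = P ΔV.
W = (1200 kPa)(42 − 17.5 L) = (1200)(24.5) = 29400 J.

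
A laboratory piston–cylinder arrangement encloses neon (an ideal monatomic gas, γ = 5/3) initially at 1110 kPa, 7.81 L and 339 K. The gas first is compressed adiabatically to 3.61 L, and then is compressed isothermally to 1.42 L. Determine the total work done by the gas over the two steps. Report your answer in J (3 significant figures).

Step 1 (adiabatic): W = (P₁V₁ − P₂V₂)/(γ−1) = (8669 − 14501)/0.667 = -8748 J.
After step 1: P = 4017 kPa, V = 3.61 L, T = 567.1 K.
Step 2 (isothermal): W = P₁V₁ ln(V₂/V₁) = (14501) ln(1.42/3.61) = -13530 J.
W_total = -8748 − 13530 = -22278 J.

W_total ≈ -22300 J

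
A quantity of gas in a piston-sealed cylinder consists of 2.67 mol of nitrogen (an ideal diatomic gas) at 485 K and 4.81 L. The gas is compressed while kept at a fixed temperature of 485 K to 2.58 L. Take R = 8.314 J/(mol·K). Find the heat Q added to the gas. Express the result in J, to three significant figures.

Isothermal ⇒ ΔU = 0, so Q = W = nRT ln(V₂/V₁).
Q = (2.67)(8.314)(485) ln(2.58/4.81) = 10766 × -0.6229 = -6706 J.

Q ≈ -6710 J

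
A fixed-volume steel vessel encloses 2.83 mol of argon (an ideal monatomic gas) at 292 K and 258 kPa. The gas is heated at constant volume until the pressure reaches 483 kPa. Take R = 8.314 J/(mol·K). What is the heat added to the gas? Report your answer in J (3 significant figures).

Q ≈ 8990 J

Constant volume ⇒ W = 0, so Q = ΔU = nCᵥΔT with Cᵥ = 3R/2 = 12.47 J/(mol·K).
At constant V, T₂/T₁ = P₂/P₁ ⇒ ΔT = T₁(P₂/P₁ − 1) = 292·(483/258 − 1) = 254.7 K.
ΔU = (2.83)(12.47)(254.7) = 8987 J.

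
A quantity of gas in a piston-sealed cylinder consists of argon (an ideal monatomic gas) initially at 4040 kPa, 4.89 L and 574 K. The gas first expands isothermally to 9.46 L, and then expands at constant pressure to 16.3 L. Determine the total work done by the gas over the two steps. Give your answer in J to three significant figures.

Step 1 (isothermal): W = P₁V₁ ln(V₂/V₁) = (19756) ln(9.46/4.89) = 13036 J.
After step 1: P = 2088 kPa, V = 9.46 L, T = 574 K.
Step 2 (isobaric): W = PΔV = (2088 kPa)(16.3 − 9.46 L) = 14284 J.
W_total = 13036 + 14284 = 27321 J.

W_total ≈ 27300 J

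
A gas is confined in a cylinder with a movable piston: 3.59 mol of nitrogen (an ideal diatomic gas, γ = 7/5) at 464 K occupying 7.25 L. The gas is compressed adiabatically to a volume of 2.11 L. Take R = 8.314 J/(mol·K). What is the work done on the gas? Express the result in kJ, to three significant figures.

Adiabatic: TV^(γ−1) = const with γ = 7/5.
T₂ = T₁ (V₁/V₂)^(γ−1) = 464 × (7.25/2.11)^0.4 = 464 × 1.638 = 760.2 K.
W_by = nCᵥ(T₁ − T₂) = (3.59)(20.79)(464 − 760.2) = -22104 J.
Work on gas = −W_by = 22104 J.

W ≈ 22.1 kJ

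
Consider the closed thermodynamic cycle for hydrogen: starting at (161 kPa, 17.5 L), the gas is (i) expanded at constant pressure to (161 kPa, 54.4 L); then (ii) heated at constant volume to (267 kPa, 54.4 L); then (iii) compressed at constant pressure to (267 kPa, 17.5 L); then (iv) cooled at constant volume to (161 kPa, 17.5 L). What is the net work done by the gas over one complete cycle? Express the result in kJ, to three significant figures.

Constant-volume legs do no work.
W(i) = (161)(54.4 − 17.5) = 5941 J; W(iii) = (267)(17.5 − 54.4) = -9852 J.
W_net = 5941 − 9852 = -3911 J (the counter-clockwise enclosed area).

W_net ≈ -3.91 kJ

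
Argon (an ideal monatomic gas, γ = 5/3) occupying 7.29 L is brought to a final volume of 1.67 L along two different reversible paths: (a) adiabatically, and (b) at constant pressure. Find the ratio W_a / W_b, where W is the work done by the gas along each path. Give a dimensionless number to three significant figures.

W_a / W_b ≈ 3.25

Path (a) adiabatic: W = P₁V₁(1 − (V₁/V₂)^(γ−1))/(γ−1) → W_a/(P₁V₁) = -2.507.
Path (b) isobaric: W = P₁(V₂ − V₁) → W_b/(P₁V₁) = -0.7709.
W_a / W_b = -2.507 / -0.7709 = 3.251.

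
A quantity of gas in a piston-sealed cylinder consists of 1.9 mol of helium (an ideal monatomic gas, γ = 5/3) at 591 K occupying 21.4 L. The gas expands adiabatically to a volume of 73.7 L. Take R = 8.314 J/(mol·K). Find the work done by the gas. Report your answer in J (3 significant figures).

Adiabatic: TV^(γ−1) = const with γ = 5/3.
T₂ = T₁ (V₁/V₂)^(γ−1) = 591 × (21.4/73.7)^0.667 = 591 × 0.4385 = 259.2 K.
W_by = nCᵥ(T₁ − T₂) = (1.9)(12.47)(591 − 259.2) = 7863 J.

W ≈ 7860 J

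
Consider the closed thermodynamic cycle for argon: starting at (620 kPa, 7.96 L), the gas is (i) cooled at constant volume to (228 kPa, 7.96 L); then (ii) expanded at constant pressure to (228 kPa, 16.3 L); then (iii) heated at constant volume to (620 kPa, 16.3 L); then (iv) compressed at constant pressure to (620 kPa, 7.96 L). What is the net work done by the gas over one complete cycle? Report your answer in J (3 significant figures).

Constant-volume legs do no work.
W(ii) = (228)(16.3 − 7.96) = 1902 J; W(iv) = (620)(7.96 − 16.3) = -5171 J.
W_net = 1902 − 5171 = -3269 J (the counter-clockwise enclosed area).

W_net ≈ -3270 J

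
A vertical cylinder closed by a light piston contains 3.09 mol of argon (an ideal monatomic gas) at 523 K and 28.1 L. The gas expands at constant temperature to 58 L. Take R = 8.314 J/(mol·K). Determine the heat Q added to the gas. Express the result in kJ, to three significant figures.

Isothermal ⇒ ΔU = 0, so Q = W = nRT ln(V₂/V₁).
Q = (3.09)(8.314)(523) ln(58/28.1) = 13436 × 0.7247 = 9737 J.

Q ≈ 9.74 kJ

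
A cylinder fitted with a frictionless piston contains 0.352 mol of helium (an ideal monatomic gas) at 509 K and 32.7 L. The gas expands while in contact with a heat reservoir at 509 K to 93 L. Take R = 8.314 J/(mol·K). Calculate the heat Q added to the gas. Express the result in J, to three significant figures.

Q ≈ 1560 J

Isothermal ⇒ ΔU = 0, so Q = W = nRT ln(V₂/V₁).
Q = (0.352)(8.314)(509) ln(93/32.7) = 1490 × 1.045 = 1557 J.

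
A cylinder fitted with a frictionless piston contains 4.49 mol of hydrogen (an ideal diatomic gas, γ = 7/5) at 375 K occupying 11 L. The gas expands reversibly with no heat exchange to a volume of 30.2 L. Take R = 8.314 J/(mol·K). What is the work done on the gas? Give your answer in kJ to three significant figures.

Adiabatic: TV^(γ−1) = const with γ = 7/5.
T₂ = T₁ (V₁/V₂)^(γ−1) = 375 × (11/30.2)^0.4 = 375 × 0.6677 = 250.4 K.
W_by = nCᵥ(T₁ − T₂) = (4.49)(20.79)(375 − 250.4) = 11631 J.
Work on gas = −W_by = -11631 J.

W ≈ -11.6 kJ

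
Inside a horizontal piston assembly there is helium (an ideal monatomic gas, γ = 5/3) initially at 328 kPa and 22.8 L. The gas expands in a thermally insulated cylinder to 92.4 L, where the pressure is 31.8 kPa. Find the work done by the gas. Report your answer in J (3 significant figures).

Adiabatic: W = (P₁V₁ − P₂V₂)/(γ − 1) with γ = 5/3.
P₁V₁ = 7478 J, P₂V₂ = 2938 J.
W = (7478 − 2938) / 0.6667 = 6810 J.

W ≈ 6810 J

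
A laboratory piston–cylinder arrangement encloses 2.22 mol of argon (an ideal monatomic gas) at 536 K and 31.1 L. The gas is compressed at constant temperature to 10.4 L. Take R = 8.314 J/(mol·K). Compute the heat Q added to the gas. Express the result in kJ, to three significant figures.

Q ≈ -10.8 kJ

Isothermal ⇒ ΔU = 0, so Q = W = nRT ln(V₂/V₁).
Q = (2.22)(8.314)(536) ln(10.4/31.1) = 9893 × -1.095 = -10837 J.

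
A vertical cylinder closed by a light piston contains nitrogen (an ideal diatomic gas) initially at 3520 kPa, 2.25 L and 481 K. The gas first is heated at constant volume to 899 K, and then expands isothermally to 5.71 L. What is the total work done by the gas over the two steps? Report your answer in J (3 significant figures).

W_total ≈ 13800 J

Step 1 (isochoric): W = 0 (constant volume).
After step 1: P = 6579 kPa (V unchanged).
Step 2 (isothermal): W = P₁V₁ ln(V₂/V₁) = (14803) ln(5.71/2.25) = 13786 J.
W_total = 0 + 13786 = 13786 J.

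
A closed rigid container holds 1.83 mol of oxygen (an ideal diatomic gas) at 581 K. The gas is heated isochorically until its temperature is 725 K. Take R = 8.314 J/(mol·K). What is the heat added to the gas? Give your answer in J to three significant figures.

Q ≈ 5480 J

Constant volume ⇒ W = 0, so Q = ΔU = nCᵥΔT with Cᵥ = 5R/2 = 20.79 J/(mol·K).
ΔU = (1.83)(20.79)(725 − 581) = 5477 J.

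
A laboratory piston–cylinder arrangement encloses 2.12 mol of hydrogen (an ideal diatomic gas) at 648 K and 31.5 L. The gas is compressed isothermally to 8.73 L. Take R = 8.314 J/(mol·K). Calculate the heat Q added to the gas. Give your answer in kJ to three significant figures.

Q ≈ -14.7 kJ

Isothermal ⇒ ΔU = 0, so Q = W = nRT ln(V₂/V₁).
Q = (2.12)(8.314)(648) ln(8.73/31.5) = 11421 × -1.283 = -14656 J.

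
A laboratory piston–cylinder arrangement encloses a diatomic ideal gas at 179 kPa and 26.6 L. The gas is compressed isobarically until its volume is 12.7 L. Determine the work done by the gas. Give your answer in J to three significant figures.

Isobaric: W = P ΔV.
W = (179 kPa)(12.7 − 26.6 L) = (179)(-13.9) = -2488 J.

W ≈ -2490 J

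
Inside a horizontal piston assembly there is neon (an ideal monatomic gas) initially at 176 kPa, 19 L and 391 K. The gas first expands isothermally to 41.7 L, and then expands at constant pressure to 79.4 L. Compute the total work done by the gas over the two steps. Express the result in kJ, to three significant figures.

W_total ≈ 5.65 kJ

Step 1 (isothermal): W = P₁V₁ ln(V₂/V₁) = (3344) ln(41.7/19) = 2629 J.
After step 1: P = 80.19 kPa, V = 41.7 L, T = 391 K.
Step 2 (isobaric): W = PΔV = (80.19 kPa)(79.4 − 41.7 L) = 3023 J.
W_total = 2629 + 3023 = 5652 J.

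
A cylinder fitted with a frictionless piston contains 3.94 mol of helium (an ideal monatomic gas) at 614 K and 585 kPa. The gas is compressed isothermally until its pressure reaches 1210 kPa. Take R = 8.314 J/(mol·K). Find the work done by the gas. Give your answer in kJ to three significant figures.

W ≈ -14.6 kJ

Isothermal process: W = nRT ln(V₂/V₁) = nRT ln(P₁/P₂).
W = (3.94)(8.314)(614) × ln(585/1210)
  = 20113 × ln(0.4835) = 20113 × -0.7268
W_by_gas = -14617 J.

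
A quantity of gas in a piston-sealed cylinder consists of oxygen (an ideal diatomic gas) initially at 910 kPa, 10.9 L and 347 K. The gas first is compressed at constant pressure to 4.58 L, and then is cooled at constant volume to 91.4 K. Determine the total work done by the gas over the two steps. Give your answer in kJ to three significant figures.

W_total ≈ -5.75 kJ

Step 1 (isobaric): W = PΔV = (910 kPa)(4.58 − 10.9 L) = -5751 J.
Step 2 (isochoric): W = 0 (constant volume).
W_total = -5751 + 0 = -5751 J.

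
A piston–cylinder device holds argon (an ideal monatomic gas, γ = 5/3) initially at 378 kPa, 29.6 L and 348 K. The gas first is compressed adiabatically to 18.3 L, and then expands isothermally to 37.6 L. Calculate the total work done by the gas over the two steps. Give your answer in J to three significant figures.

W_total ≈ 4760 J

Step 1 (adiabatic): W = (P₁V₁ − P₂V₂)/(γ−1) = (11189 − 15417)/0.667 = -6343 J.
After step 1: P = 842.5 kPa, V = 18.3 L, T = 479.5 K.
Step 2 (isothermal): W = P₁V₁ ln(V₂/V₁) = (15417) ln(37.6/18.3) = 11102 J.
W_total = -6343 + 11102 = 4759 J.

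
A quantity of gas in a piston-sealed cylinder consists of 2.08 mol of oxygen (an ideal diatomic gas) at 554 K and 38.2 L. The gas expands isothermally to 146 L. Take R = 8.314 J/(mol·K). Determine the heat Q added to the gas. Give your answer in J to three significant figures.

Q ≈ 12800 J

Isothermal ⇒ ΔU = 0, so Q = W = nRT ln(V₂/V₁).
Q = (2.08)(8.314)(554) ln(146/38.2) = 9580 × 1.341 = 12845 J.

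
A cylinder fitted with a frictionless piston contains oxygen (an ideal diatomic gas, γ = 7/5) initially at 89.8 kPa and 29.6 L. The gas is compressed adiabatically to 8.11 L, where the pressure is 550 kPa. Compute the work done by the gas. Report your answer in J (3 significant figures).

W ≈ -4510 J

Adiabatic: W = (P₁V₁ − P₂V₂)/(γ − 1) with γ = 7/5.
P₁V₁ = 2658 J, P₂V₂ = 4460 J.
W = (2658 − 4460) / 0.4 = -4506 J.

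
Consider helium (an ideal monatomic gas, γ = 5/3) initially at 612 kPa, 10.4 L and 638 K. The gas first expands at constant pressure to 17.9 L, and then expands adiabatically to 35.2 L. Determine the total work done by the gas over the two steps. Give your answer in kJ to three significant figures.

Step 1 (isobaric): W = PΔV = (612 kPa)(17.9 − 10.4 L) = 4590 J.
After step 1: P = 612 kPa, V = 17.9 L, T = 1098 K.
Step 2 (adiabatic): W = (P₁V₁ − P₂V₂)/(γ−1) = (10955 − 6979)/0.667 = 5963 J.
W_total = 4590 + 5963 = 10553 J.

W_total ≈ 10.6 kJ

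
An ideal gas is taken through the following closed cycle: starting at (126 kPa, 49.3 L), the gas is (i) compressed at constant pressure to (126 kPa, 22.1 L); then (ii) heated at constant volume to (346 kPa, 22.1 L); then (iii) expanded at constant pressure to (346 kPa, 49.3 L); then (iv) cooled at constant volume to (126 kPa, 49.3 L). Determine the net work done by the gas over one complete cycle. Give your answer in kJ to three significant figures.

W_net ≈ 5.98 kJ

Constant-volume legs do no work.
W(i) = (126)(22.1 − 49.3) = -3427 J; W(iii) = (346)(49.3 − 22.1) = 9411 J.
W_net = -3427 + 9411 = 5984 J (the clockwise enclosed area).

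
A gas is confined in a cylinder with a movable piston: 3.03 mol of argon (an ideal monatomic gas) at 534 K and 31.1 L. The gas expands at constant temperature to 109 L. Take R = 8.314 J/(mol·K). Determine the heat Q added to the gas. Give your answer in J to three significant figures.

Isothermal ⇒ ΔU = 0, so Q = W = nRT ln(V₂/V₁).
Q = (3.03)(8.314)(534) ln(109/31.1) = 13452 × 1.254 = 16871 J.

Q ≈ 16900 J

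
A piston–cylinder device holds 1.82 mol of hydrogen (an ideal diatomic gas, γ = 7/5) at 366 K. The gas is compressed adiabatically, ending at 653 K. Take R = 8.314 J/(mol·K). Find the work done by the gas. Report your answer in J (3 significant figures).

W ≈ -10900 J

Adiabatic ⇒ Q = 0, so W_by = −ΔU = nCᵥ(T₁ − T₂).
Cᵥ = 5R/2 = 20.79 J/(mol·K).
W = (1.82)(20.79)(366 − 653) = -10857 J.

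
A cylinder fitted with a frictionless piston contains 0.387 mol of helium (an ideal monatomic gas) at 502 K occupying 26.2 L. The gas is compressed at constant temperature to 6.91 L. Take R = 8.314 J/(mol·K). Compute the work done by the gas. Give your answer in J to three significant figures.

W ≈ -2150 J

Isothermal: W = nRT ln(V₂/V₁).
W = (0.387)(8.314)(502) × ln(6.91/26.2)
  = 1615 × -1.333
W_by_gas = -2153 J.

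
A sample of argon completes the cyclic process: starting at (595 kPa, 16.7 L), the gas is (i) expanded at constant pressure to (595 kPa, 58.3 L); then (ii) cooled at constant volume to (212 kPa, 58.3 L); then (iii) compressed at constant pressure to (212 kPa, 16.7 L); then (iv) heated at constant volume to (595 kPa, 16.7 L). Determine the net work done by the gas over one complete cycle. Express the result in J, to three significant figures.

Constant-volume legs do no work.
W(i) = (595)(58.3 − 16.7) = 24752 J; W(iii) = (212)(16.7 − 58.3) = -8819 J.
W_net = 24752 − 8819 = 15933 J (the clockwise enclosed area).

W_net ≈ 15900 J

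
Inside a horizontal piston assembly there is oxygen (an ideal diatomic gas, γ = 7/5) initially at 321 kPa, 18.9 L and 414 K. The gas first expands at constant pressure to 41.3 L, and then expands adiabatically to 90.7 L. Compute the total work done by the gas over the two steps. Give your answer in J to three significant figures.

Step 1 (isobaric): W = PΔV = (321 kPa)(41.3 − 18.9 L) = 7190 J.
After step 1: P = 321 kPa, V = 41.3 L, T = 904.7 K.
Step 2 (adiabatic): W = (P₁V₁ − P₂V₂)/(γ−1) = (13257 − 9678)/0.4 = 8948 J.
W_total = 7190 + 8948 = 16138 J.

W_total ≈ 16100 J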